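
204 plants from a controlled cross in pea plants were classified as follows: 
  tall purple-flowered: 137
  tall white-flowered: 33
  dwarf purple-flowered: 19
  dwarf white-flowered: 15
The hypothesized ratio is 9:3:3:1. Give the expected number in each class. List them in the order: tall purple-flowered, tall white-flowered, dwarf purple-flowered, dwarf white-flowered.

Under the 9:3:3:1 hypothesis (Σ ratio = 16, N = 204):
  tall purple-flowered: 204 × 9/16 = 114.75
  tall white-flowered: 204 × 3/16 = 38.25
  dwarf purple-flowered: 204 × 3/16 = 38.25
  dwarf white-flowered: 204 × 1/16 = 12.75

114.75, 38.25, 38.25, 12.75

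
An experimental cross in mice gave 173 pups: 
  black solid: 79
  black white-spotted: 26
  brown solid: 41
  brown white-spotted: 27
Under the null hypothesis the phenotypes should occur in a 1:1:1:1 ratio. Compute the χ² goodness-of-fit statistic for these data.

42.653

The 1:1:1:1 ratio has 4 parts, so with N = 173 the expected counts are:
  black solid: 173 × 1/4 = 43.25
  black white-spotted: 173 × 1/4 = 43.25
  brown solid: 173 × 1/4 = 43.25
  brown white-spotted: 173 × 1/4 = 43.25
χ² = Σ (O − E)² / E
  black solid: (79 − 43.25)² / 43.25 = 29.5506
  black white-spotted: (26 − 43.25)² / 43.25 = 6.8801
  brown solid: (41 − 43.25)² / 43.25 = 0.1171
  brown white-spotted: (27 − 43.25)² / 43.25 = 6.1055
χ² = 29.5506 + 6.8801 + 0.1171 + 6.1055 = 42.6533 ≈ 42.653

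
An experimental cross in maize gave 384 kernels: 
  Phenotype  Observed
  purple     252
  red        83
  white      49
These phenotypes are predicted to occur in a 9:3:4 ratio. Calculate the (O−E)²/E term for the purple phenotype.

6.000

The 9:3:4 ratio has 16 parts, so with N = 384 the expected counts are:
  purple: 384 × 9/16 = 216
  red: 384 × 3/16 = 72
  white: 384 × 4/16 = 96
Contribution of purple: (252 − 216)² / 216 = 6.0000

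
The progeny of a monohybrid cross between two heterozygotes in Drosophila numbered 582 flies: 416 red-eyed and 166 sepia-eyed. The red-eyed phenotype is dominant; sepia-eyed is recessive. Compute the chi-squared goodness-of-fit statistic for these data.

3.851

For a monohybrid cross between heterozygotes with complete dominance, the expected phenotypic ratio is 3:1.
Under the 3:1 hypothesis (Σ ratio = 4, N = 582):
  red-eyed: 582 × 3/4 = 436.5
  sepia-eyed: 582 × 1/4 = 145.5
χ² = Σ (O − E)² / E
  red-eyed: (416 − 436.5)² / 436.5 = 0.9628
  sepia-eyed: (166 − 145.5)² / 145.5 = 2.8883
χ² = 0.9628 + 2.8883 = 3.8511 ≈ 3.851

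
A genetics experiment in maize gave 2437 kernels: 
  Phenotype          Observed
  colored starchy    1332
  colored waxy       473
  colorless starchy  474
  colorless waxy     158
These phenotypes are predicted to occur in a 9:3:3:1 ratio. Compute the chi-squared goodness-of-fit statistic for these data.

Under the 9:3:3:1 hypothesis (Σ ratio = 16, N = 2437):
  colored starchy: 2437 × 9/16 = 1370.8125
  colored waxy: 2437 × 3/16 = 456.9375
  colorless starchy: 2437 × 3/16 = 456.9375
  colorless waxy: 2437 × 1/16 = 152.3125
χ² = Σ (O − E)² / E
  colored starchy: (1332 − 1370.8125)² / 1370.8125 = 1.0989
  colored waxy: (473 − 456.9375)² / 456.9375 = 0.5646
  colorless starchy: (474 − 456.9375)² / 456.9375 = 0.6371
  colorless waxy: (158 − 152.3125)² / 152.3125 = 0.2124
χ² = 1.0989 + 0.5646 + 0.6371 + 0.2124 = 2.513

2.513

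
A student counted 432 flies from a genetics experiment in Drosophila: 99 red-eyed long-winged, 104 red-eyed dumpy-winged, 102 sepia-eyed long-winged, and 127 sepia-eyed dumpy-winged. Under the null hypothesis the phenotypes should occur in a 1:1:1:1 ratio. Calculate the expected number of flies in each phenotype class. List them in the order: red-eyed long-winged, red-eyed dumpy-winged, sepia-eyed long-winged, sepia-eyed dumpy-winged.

108, 108, 108, 108

Under the 1:1:1:1 hypothesis (Σ ratio = 4, N = 432):
  red-eyed long-winged: 432 × 1/4 = 108
  red-eyed dumpy-winged: 432 × 1/4 = 108
  sepia-eyed long-winged: 432 × 1/4 = 108
  sepia-eyed dumpy-winged: 432 × 1/4 = 108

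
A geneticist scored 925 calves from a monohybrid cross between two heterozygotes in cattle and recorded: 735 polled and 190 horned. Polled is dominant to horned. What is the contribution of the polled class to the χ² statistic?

2.453

For a monohybrid cross between heterozygotes with complete dominance, the expected phenotypic ratio is 3:1.
The 3:1 ratio has 4 parts, so with N = 925 the expected counts are:
  polled: 925 × 3/4 = 693.75
  horned: 925 × 1/4 = 231.25
Contribution of polled: (735 − 693.75)² / 693.75 = 2.4527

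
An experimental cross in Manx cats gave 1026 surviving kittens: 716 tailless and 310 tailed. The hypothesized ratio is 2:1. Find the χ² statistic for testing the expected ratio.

4.491

Under the 2:1 hypothesis (Σ ratio = 3, N = 1026):
  tailless: 1026 × 2/3 = 684
  tailed: 1026 × 1/3 = 342
χ² = Σ (O − E)² / E
  tailless: (716 − 684)² / 684 = 1.4971
  tailed: (310 − 342)² / 342 = 2.9942
χ² = 1.4971 + 2.9942 = 4.4913 ≈ 4.491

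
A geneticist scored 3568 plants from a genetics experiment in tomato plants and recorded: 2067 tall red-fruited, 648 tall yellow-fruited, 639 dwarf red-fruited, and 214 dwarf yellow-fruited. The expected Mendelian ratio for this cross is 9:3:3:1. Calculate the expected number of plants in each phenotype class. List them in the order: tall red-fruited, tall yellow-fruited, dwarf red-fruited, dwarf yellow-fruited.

Under the 9:3:3:1 hypothesis (Σ ratio = 16, N = 3568):
  tall red-fruited: 3568 × 9/16 = 2007
  tall yellow-fruited: 3568 × 3/16 = 669
  dwarf red-fruited: 3568 × 3/16 = 669
  dwarf yellow-fruited: 3568 × 1/16 = 223

2007, 669, 669, 223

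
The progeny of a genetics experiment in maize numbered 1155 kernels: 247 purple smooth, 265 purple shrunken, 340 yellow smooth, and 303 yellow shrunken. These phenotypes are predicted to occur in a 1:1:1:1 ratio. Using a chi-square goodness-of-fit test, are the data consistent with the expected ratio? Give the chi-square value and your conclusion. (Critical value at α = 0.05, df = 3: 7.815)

17.790; not consistent

Total ratio parts = 4. Expected numbers out of 1155:
  purple smooth: 1155 × 1/4 = 288.75
  purple shrunken: 1155 × 1/4 = 288.75
  yellow smooth: 1155 × 1/4 = 288.75
  yellow shrunken: 1155 × 1/4 = 288.75
χ² = Σ (O − E)² / E
  purple smooth: (247 − 288.75)² / 288.75 = 6.0366
  purple shrunken: (265 − 288.75)² / 288.75 = 1.9535
  yellow smooth: (340 − 288.75)² / 288.75 = 9.0963
  yellow shrunken: (303 − 288.75)² / 288.75 = 0.7032
χ² = 6.0366 + 1.9535 + 9.0963 + 0.7032 = 17.7896 ≈ 17.790
Degrees of freedom = 4 − 1 = 3; critical value at α = 0.05 is 7.815.
Since 17.790 > 7.815, we reject the null hypothesis — the data do not fit the 1:1:1:1 ratio.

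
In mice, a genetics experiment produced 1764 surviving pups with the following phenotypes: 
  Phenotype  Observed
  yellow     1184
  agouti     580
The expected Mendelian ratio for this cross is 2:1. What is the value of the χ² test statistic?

0.163

Total ratio parts = 3. Expected numbers out of 1764:
  yellow: 1764 × 2/3 = 1176
  agouti: 1764 × 1/3 = 588
χ² = Σ (O − E)² / E
  yellow: (1184 − 1176)² / 1176 = 0.0544
  agouti: (580 − 588)² / 588 = 0.1088
χ² = 0.0544 + 0.1088 = 0.1632 ≈ 0.163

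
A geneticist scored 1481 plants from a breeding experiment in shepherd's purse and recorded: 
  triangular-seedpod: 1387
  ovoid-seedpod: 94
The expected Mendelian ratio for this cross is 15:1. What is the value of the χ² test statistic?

Total ratio parts = 16. Expected numbers out of 1481:
  triangular-seedpod: 1481 × 15/16 = 1388.4375
  ovoid-seedpod: 1481 × 1/16 = 92.5625
χ² = Σ (O − E)² / E
  triangular-seedpod: (1387 − 1388.4375)² / 1388.4375 = 0.0015
  ovoid-seedpod: (94 − 92.5625)² / 92.5625 = 0.0223
χ² = 0.0015 + 0.0223 = 0.0238 ≈ 0.024

0.024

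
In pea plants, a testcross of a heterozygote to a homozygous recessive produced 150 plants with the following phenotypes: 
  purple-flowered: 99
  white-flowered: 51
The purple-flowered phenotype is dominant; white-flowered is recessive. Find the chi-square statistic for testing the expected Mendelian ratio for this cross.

15.360

A testcross of a heterozygote (Aa × aa) gives a 1:1 phenotypic ratio.
Under the 1:1 hypothesis (Σ ratio = 2, N = 150):
  purple-flowered: 150 × 1/2 = 75
  white-flowered: 150 × 1/2 = 75
χ² = Σ (O − E)² / E
  purple-flowered: (99 − 75)² / 75 = 7.6800
  white-flowered: (51 − 75)² / 75 = 7.6800
χ² = 7.6800 + 7.6800 = 15.360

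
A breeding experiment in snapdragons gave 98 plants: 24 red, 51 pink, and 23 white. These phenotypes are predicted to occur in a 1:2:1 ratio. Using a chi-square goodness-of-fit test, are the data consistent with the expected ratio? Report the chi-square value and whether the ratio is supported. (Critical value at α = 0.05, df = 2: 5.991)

0.184; consistent

The 1:2:1 ratio has 4 parts, so with N = 98 the expected counts are:
  red: 98 × 1/4 = 24.5
  pink: 98 × 2/4 = 49
  white: 98 × 1/4 = 24.5
χ² = Σ (O − E)² / E
  red: (24 − 24.5)² / 24.5 = 0.0102
  pink: (51 − 49)² / 49 = 0.0816
  white: (23 − 24.5)² / 24.5 = 0.0918
χ² = 0.0102 + 0.0816 + 0.0918 = 0.1836 ≈ 0.184
Degrees of freedom = 3 − 1 = 2; critical value at α = 0.05 is 5.991.
Since 0.184 < 5.991, we fail to reject the null hypothesis — the data are consistent with the 1:2:1 ratio.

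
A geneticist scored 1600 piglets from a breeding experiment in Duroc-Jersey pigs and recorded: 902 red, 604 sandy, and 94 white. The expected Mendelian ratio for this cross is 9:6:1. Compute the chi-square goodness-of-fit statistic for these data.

The 9:6:1 ratio has 16 parts, so with N = 1600 the expected counts are:
  red: 1600 × 9/16 = 900
  sandy: 1600 × 6/16 = 600
  white: 1600 × 1/16 = 100
χ² = Σ (O − E)² / E
  red: (902 − 900)² / 900 = 0.0044
  sandy: (604 − 600)² / 600 = 0.0267
  white: (94 − 100)² / 100 = 0.3600
χ² = 0.0044 + 0.0267 + 0.3600 = 0.3911 ≈ 0.391

0.391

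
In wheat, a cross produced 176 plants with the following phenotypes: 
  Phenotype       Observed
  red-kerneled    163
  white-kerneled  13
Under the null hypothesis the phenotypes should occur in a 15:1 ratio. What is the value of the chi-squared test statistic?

Under the 15:1 hypothesis (Σ ratio = 16, N = 176):
  red-kerneled: 176 × 15/16 = 165
  white-kerneled: 176 × 1/16 = 11
χ² = Σ (O − E)² / E
  red-kerneled: (163 − 165)² / 165 = 0.0242
  white-kerneled: (13 − 11)² / 11 = 0.3636
χ² = 0.0242 + 0.3636 = 0.3878 ≈ 0.388

0.388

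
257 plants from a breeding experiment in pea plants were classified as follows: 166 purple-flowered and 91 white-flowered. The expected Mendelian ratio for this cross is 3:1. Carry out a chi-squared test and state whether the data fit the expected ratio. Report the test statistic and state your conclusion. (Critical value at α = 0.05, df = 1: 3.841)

Total ratio parts = 4. Expected numbers out of 257:
  purple-flowered: 257 × 3/4 = 192.75
  white-flowered: 257 × 1/4 = 64.25
χ² = Σ (O − E)² / E
  purple-flowered: (166 − 192.75)² / 192.75 = 3.7124
  white-flowered: (91 − 64.25)² / 64.25 = 11.1372
χ² = 3.7124 + 11.1372 = 14.8496 ≈ 14.850
Degrees of freedom = 2 − 1 = 1; critical value at α = 0.05 is 3.841.
Since 14.850 > 3.841, we reject the null hypothesis — the data do not fit the 3:1 ratio.

14.850; not consistent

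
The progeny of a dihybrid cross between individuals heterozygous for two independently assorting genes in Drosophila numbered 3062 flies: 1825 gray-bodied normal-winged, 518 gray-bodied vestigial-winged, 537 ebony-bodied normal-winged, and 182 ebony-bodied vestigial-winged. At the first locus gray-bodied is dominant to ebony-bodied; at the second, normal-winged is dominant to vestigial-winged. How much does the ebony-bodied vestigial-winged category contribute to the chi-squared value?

0.459

A dihybrid F₂ with independent assortment and complete dominance at both loci gives a 9:3:3:1 phenotypic ratio.
Total ratio parts = 16. Expected numbers out of 3062:
  gray-bodied normal-winged: 3062 × 9/16 = 1722.375
  gray-bodied vestigial-winged: 3062 × 3/16 = 574.125
  ebony-bodied normal-winged: 3062 × 3/16 = 574.125
  ebony-bodied vestigial-winged: 3062 × 1/16 = 191.375
Contribution of ebony-bodied vestigial-winged: (182 − 191.375)² / 191.375 = 0.4593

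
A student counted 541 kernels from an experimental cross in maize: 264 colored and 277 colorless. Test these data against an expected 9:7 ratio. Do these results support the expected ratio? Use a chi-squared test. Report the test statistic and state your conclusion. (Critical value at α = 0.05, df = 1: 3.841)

12.206; not consistent

Expected counts for N = 541 under a 9:7 ratio (total parts = 16):
  colored: 541 × 9/16 = 304.3125
  colorless: 541 × 7/16 = 236.6875
χ² = Σ (O − E)² / E
  colored: (264 − 304.3125)² / 304.3125 = 5.3402
  colorless: (277 − 236.6875)² / 236.6875 = 6.8660
χ² = 5.3402 + 6.8660 = 12.2062 ≈ 12.206
Degrees of freedom = 2 − 1 = 1; critical value at α = 0.05 is 3.841.
Since 12.206 > 3.841, we reject the null hypothesis — the data do not fit the 9:7 ratio.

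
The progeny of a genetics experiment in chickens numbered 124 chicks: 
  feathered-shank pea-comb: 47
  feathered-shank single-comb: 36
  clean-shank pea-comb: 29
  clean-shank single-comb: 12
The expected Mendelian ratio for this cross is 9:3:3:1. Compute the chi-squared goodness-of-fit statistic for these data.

Expected counts for N = 124 under a 9:3:3:1 ratio (total parts = 16):
  feathered-shank pea-comb: 124 × 9/16 = 69.75
  feathered-shank single-comb: 124 × 3/16 = 23.25
  clean-shank pea-comb: 124 × 3/16 = 23.25
  clean-shank single-comb: 124 × 1/16 = 7.75
χ² = Σ (O − E)² / E
  feathered-shank pea-comb: (47 − 69.75)² / 69.75 = 7.4203
  feathered-shank single-comb: (36 − 23.25)² / 23.25 = 6.9919
  clean-shank pea-comb: (29 − 23.25)² / 23.25 = 1.4220
  clean-shank single-comb: (12 − 7.75)² / 7.75 = 2.3306
χ² = 7.4203 + 6.9919 + 1.4220 + 2.3306 = 18.1648 ≈ 18.165

18.165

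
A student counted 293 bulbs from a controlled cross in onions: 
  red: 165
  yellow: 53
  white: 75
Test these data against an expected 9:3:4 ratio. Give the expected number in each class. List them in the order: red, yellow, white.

Under the 9:3:4 hypothesis (Σ ratio = 16, N = 293):
  red: 293 × 9/16 = 164.8125
  yellow: 293 × 3/16 = 54.9375
  white: 293 × 4/16 = 73.25

164.8125, 54.9375, 73.25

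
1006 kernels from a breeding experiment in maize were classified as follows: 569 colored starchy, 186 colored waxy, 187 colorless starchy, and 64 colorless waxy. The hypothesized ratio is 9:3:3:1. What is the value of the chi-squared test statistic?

Under the 9:3:3:1 hypothesis (Σ ratio = 16, N = 1006):
  colored starchy: 1006 × 9/16 = 565.875
  colored waxy: 1006 × 3/16 = 188.625
  colorless starchy: 1006 × 3/16 = 188.625
  colorless waxy: 1006 × 1/16 = 62.875
χ² = Σ (O − E)² / E
  colored starchy: (569 − 565.875)² / 565.875 = 0.0173
  colored waxy: (186 − 188.625)² / 188.625 = 0.0365
  colorless starchy: (187 − 188.625)² / 188.625 = 0.0140
  colorless waxy: (64 − 62.875)² / 62.875 = 0.0201
χ² = 0.0173 + 0.0365 + 0.0140 + 0.0201 = 0.0879 ≈ 0.088

0.088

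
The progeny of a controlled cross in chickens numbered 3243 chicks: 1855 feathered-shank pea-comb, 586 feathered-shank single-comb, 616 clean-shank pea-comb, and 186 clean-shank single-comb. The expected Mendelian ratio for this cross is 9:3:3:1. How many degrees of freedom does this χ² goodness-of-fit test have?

3

A goodness-of-fit test with 4 phenotype classes has df = 4 − 1 = 3.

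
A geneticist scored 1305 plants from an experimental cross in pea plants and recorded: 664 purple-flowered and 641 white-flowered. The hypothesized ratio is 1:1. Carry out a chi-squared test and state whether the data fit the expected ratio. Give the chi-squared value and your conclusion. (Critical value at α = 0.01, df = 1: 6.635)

0.405; consistent

Expected counts for N = 1305 under a 1:1 ratio (total parts = 2):
  purple-flowered: 1305 × 1/2 = 652.5
  white-flowered: 1305 × 1/2 = 652.5
χ² = Σ (O − E)² / E
  purple-flowered: (664 − 652.5)² / 652.5 = 0.2027
  white-flowered: (641 − 652.5)² / 652.5 = 0.2027
χ² = 0.2027 + 0.2027 = 0.4054 ≈ 0.405
Degrees of freedom = 2 − 1 = 1; critical value at α = 0.01 is 6.635.
Since 0.405 < 6.635, we fail to reject the null hypothesis — the data are consistent with the 1:1 ratio.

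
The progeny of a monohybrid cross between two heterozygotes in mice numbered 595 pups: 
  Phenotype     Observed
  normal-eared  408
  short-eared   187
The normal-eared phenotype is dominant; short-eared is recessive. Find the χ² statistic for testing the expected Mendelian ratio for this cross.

13.114

For a monohybrid cross between heterozygotes with complete dominance, the expected phenotypic ratio is 3:1.
Under the 3:1 hypothesis (Σ ratio = 4, N = 595):
  normal-eared: 595 × 3/4 = 446.25
  short-eared: 595 × 1/4 = 148.75
χ² = Σ (O − E)² / E
  normal-eared: (408 − 446.25)² / 446.25 = 3.2786
  short-eared: (187 − 148.75)² / 148.75 = 9.8357
χ² = 3.2786 + 9.8357 = 13.1143 ≈ 13.114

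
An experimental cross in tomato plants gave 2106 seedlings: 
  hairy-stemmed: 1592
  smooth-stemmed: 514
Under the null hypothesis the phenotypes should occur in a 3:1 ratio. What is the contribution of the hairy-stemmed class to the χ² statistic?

0.099

Under the 3:1 hypothesis (Σ ratio = 4, N = 2106):
  hairy-stemmed: 2106 × 3/4 = 1579.5
  smooth-stemmed: 2106 × 1/4 = 526.5
Contribution of hairy-stemmed: (1592 − 1579.5)² / 1579.5 = 0.0989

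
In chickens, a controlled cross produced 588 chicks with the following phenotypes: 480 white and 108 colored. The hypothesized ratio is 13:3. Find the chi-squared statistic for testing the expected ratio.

Under the 13:3 hypothesis (Σ ratio = 16, N = 588):
  white: 588 × 13/16 = 477.75
  colored: 588 × 3/16 = 110.25
χ² = Σ (O − E)² / E
  white: (480 − 477.75)² / 477.75 = 0.0106
  colored: (108 − 110.25)² / 110.25 = 0.0459
χ² = 0.0106 + 0.0459 = 0.0565 ≈ 0.057

0.057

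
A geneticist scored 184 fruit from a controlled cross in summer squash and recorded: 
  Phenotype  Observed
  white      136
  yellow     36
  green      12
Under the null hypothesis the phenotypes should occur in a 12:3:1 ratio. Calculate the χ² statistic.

Under the 12:3:1 hypothesis (Σ ratio = 16, N = 184):
  white: 184 × 12/16 = 138
  yellow: 184 × 3/16 = 34.5
  green: 184 × 1/16 = 11.5
χ² = Σ (O − E)² / E
  white: (136 − 138)² / 138 = 0.0290
  yellow: (36 − 34.5)² / 34.5 = 0.0652
  green: (12 − 11.5)² / 11.5 = 0.0217
χ² = 0.0290 + 0.0652 + 0.0217 = 0.1159 ≈ 0.116

0.116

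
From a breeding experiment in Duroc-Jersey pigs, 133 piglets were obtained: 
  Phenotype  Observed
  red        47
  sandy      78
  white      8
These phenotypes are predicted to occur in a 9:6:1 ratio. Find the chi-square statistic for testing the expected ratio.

26.211

Expected counts for N = 133 under a 9:6:1 ratio (total parts = 16):
  red: 133 × 9/16 = 74.8125
  sandy: 133 × 6/16 = 49.875
  white: 133 × 1/16 = 8.3125
χ² = Σ (O − E)² / E
  red: (47 − 74.8125)² / 74.8125 = 10.3397
  sandy: (78 − 49.875)² / 49.875 = 15.8600
  white: (8 − 8.3125)² / 8.3125 = 0.0117
χ² = 10.3397 + 15.8600 + 0.0117 = 26.2114 ≈ 26.211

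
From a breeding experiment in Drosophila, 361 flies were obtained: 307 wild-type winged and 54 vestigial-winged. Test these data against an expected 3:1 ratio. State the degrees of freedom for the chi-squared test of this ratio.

1

A goodness-of-fit test with 2 phenotype classes has df = 2 − 1 = 1.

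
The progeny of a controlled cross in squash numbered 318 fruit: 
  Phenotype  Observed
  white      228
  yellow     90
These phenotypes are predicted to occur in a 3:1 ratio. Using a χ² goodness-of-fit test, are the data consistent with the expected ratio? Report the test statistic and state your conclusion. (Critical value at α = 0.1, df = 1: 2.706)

1.849; consistent

Total ratio parts = 4. Expected numbers out of 318:
  white: 318 × 3/4 = 238.5
  yellow: 318 × 1/4 = 79.5
χ² = Σ (O − E)² / E
  white: (228 − 238.5)² / 238.5 = 0.4623
  yellow: (90 − 79.5)² / 79.5 = 1.3868
χ² = 0.4623 + 1.3868 = 1.8491 ≈ 1.849
Degrees of freedom = 2 − 1 = 1; critical value at α = 0.1 is 2.706.
Since 1.849 < 2.706, we fail to reject the null hypothesis — the data are consistent with the 3:1 ratio.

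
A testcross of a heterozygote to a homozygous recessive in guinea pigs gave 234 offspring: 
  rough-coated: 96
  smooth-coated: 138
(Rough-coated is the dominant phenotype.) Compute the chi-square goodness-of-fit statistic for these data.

A testcross of a heterozygote (Aa × aa) gives a 1:1 phenotypic ratio.
The 1:1 ratio has 2 parts, so with N = 234 the expected counts are:
  rough-coated: 234 × 1/2 = 117
  smooth-coated: 234 × 1/2 = 117
χ² = Σ (O − E)² / E
  rough-coated: (96 − 117)² / 117 = 3.7692
  smooth-coated: (138 − 117)² / 117 = 3.7692
χ² = 3.7692 + 3.7692 = 7.5384 ≈ 7.538

7.538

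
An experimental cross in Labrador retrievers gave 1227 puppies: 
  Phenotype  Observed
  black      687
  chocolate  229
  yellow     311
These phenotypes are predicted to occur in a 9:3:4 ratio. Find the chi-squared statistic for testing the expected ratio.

0.079

Under the 9:3:4 hypothesis (Σ ratio = 16, N = 1227):
  black: 1227 × 9/16 = 690.1875
  chocolate: 1227 × 3/16 = 230.0625
  yellow: 1227 × 4/16 = 306.75
χ² = Σ (O − E)² / E
  black: (687 − 690.1875)² / 690.1875 = 0.0147
  chocolate: (229 − 230.0625)² / 230.0625 = 0.0049
  yellow: (311 − 306.75)² / 306.75 = 0.0589
χ² = 0.0147 + 0.0049 + 0.0589 = 0.0785 ≈ 0.079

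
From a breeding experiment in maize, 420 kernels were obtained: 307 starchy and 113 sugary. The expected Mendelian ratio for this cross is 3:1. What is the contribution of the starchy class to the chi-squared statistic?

0.203

Total ratio parts = 4. Expected numbers out of 420:
  starchy: 420 × 3/4 = 315
  sugary: 420 × 1/4 = 105
Contribution of starchy: (307 − 315)² / 315 = 0.2032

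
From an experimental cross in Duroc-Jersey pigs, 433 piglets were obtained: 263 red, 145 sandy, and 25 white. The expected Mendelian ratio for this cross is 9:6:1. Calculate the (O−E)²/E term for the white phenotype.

The 9:6:1 ratio has 16 parts, so with N = 433 the expected counts are:
  red: 433 × 9/16 = 243.5625
  sandy: 433 × 6/16 = 162.375
  white: 433 × 1/16 = 27.0625
Contribution of white: (25 − 27.0625)² / 27.0625 = 0.1572

0.157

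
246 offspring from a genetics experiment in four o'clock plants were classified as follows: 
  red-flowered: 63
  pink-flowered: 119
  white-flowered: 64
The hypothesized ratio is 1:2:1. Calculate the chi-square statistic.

0.268

Under the 1:2:1 hypothesis (Σ ratio = 4, N = 246):
  red-flowered: 246 × 1/4 = 61.5
  pink-flowered: 246 × 2/4 = 123
  white-flowered: 246 × 1/4 = 61.5
χ² = Σ (O − E)² / E
  red-flowered: (63 − 61.5)² / 61.5 = 0.0366
  pink-flowered: (119 − 123)² / 123 = 0.1301
  white-flowered: (64 − 61.5)² / 61.5 = 0.1016
χ² = 0.0366 + 0.1301 + 0.1016 = 0.2683 ≈ 0.268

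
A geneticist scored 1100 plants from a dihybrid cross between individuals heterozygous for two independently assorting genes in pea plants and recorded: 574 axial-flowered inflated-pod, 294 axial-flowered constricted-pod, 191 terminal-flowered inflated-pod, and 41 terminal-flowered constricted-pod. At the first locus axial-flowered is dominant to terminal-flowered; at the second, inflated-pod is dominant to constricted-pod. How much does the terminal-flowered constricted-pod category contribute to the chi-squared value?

A dihybrid F₂ with independent assortment and complete dominance at both loci gives a 9:3:3:1 phenotypic ratio.
Under the 9:3:3:1 hypothesis (Σ ratio = 16, N = 1100):
  axial-flowered inflated-pod: 1100 × 9/16 = 618.75
  axial-flowered constricted-pod: 1100 × 3/16 = 206.25
  terminal-flowered inflated-pod: 1100 × 3/16 = 206.25
  terminal-flowered constricted-pod: 1100 × 1/16 = 68.75
Contribution of terminal-flowered constricted-pod: (41 − 68.75)² / 68.75 = 11.2009

11.201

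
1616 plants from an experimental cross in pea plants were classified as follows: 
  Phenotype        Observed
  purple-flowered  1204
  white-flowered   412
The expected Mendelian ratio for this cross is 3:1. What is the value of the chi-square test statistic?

0.211

Expected counts for N = 1616 under a 3:1 ratio (total parts = 4):
  purple-flowered: 1616 × 3/4 = 1212
  white-flowered: 1616 × 1/4 = 404
χ² = Σ (O − E)² / E
  purple-flowered: (1204 − 1212)² / 1212 = 0.0528
  white-flowered: (412 − 404)² / 404 = 0.1584
χ² = 0.0528 + 0.1584 = 0.2112 ≈ 0.211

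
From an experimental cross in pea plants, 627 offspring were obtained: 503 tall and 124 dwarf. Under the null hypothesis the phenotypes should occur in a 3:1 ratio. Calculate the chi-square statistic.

Under the 3:1 hypothesis (Σ ratio = 4, N = 627):
  tall: 627 × 3/4 = 470.25
  dwarf: 627 × 1/4 = 156.75
χ² = Σ (O − E)² / E
  tall: (503 − 470.25)² / 470.25 = 2.2808
  dwarf: (124 − 156.75)² / 156.75 = 6.8425
χ² = 2.2808 + 6.8425 = 9.1233 ≈ 9.123

9.123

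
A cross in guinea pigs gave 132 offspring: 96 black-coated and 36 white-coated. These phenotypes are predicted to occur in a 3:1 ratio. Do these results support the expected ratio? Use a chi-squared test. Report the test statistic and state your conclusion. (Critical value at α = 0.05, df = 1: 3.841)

0.364; consistent

Total ratio parts = 4. Expected numbers out of 132:
  black-coated: 132 × 3/4 = 99
  white-coated: 132 × 1/4 = 33
χ² = Σ (O − E)² / E
  black-coated: (96 − 99)² / 99 = 0.0909
  white-coated: (36 − 33)² / 33 = 0.2727
χ² = 0.0909 + 0.2727 = 0.3636 ≈ 0.364
Degrees of freedom = 2 − 1 = 1; critical value at α = 0.05 is 3.841.
Since 0.364 < 3.841, we fail to reject the null hypothesis — the data are consistent with the 3:1 ratio.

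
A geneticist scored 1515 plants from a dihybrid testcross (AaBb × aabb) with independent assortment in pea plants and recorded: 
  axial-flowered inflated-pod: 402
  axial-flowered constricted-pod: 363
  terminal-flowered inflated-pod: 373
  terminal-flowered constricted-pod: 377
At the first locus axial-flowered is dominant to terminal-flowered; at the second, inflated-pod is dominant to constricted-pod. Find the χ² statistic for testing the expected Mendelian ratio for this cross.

2.178

A dihybrid testcross with independent assortment gives a 1:1:1:1 ratio.
Expected counts for N = 1515 under a 1:1:1:1 ratio (total parts = 4):
  axial-flowered inflated-pod: 1515 × 1/4 = 378.75
  axial-flowered constricted-pod: 1515 × 1/4 = 378.75
  terminal-flowered inflated-pod: 1515 × 1/4 = 378.75
  terminal-flowered constricted-pod: 1515 × 1/4 = 378.75
χ² = Σ (O − E)² / E
  axial-flowered inflated-pod: (402 − 378.75)² / 378.75 = 1.4272
  axial-flowered constricted-pod: (363 − 378.75)² / 378.75 = 0.6550
  terminal-flowered inflated-pod: (373 − 378.75)² / 378.75 = 0.0873
  terminal-flowered constricted-pod: (377 − 378.75)² / 378.75 = 0.0081
χ² = 1.4272 + 0.6550 + 0.0873 + 0.0081 = 2.1776 ≈ 2.178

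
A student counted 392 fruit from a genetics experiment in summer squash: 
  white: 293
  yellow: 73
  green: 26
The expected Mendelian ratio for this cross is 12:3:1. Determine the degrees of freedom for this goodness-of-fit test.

A goodness-of-fit test with 3 phenotype classes has df = 3 − 1 = 2.

2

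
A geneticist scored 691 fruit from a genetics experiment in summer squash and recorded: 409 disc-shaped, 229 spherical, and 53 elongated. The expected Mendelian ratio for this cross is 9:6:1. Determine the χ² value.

Total ratio parts = 16. Expected numbers out of 691:
  disc-shaped: 691 × 9/16 = 388.6875
  spherical: 691 × 6/16 = 259.125
  elongated: 691 × 1/16 = 43.1875
χ² = Σ (O − E)² / E
  disc-shaped: (409 − 388.6875)² / 388.6875 = 1.0615
  spherical: (229 − 259.125)² / 259.125 = 3.5022
  elongated: (53 − 43.1875)² / 43.1875 = 2.2295
χ² = 1.0615 + 3.5022 + 2.2295 = 6.7932 ≈ 6.793

6.793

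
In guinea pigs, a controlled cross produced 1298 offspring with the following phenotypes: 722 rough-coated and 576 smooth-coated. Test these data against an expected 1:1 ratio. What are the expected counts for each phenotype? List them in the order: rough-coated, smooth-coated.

Under the 1:1 hypothesis (Σ ratio = 2, N = 1298):
  rough-coated: 1298 × 1/2 = 649
  smooth-coated: 1298 × 1/2 = 649

649, 649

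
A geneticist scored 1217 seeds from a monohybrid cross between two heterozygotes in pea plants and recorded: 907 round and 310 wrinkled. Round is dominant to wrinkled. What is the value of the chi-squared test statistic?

For a monohybrid cross between heterozygotes with complete dominance, the expected phenotypic ratio is 3:1.
Total ratio parts = 4. Expected numbers out of 1217:
  round: 1217 × 3/4 = 912.75
  wrinkled: 1217 × 1/4 = 304.25
χ² = Σ (O − E)² / E
  round: (907 − 912.75)² / 912.75 = 0.0362
  wrinkled: (310 − 304.25)² / 304.25 = 0.1087
χ² = 0.0362 + 0.1087 = 0.1449 ≈ 0.145

0.145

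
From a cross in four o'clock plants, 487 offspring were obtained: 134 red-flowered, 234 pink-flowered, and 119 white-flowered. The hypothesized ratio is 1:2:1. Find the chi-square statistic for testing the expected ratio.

Expected counts for N = 487 under a 1:2:1 ratio (total parts = 4):
  red-flowered: 487 × 1/4 = 121.75
  pink-flowered: 487 × 2/4 = 243.5
  white-flowered: 487 × 1/4 = 121.75
χ² = Σ (O − E)² / E
  red-flowered: (134 − 121.75)² / 121.75 = 1.2325
  pink-flowered: (234 − 243.5)² / 243.5 = 0.3706
  white-flowered: (119 − 121.75)² / 121.75 = 0.0621
χ² = 1.2325 + 0.3706 + 0.0621 = 1.6652 ≈ 1.665

1.665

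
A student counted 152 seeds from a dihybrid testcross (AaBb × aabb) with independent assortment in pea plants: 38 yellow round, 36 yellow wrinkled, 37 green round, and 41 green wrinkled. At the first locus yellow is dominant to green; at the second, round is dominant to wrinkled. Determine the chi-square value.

0.368

A dihybrid testcross with independent assortment gives a 1:1:1:1 ratio.
Total ratio parts = 4. Expected numbers out of 152:
  yellow round: 152 × 1/4 = 38
  yellow wrinkled: 152 × 1/4 = 38
  green round: 152 × 1/4 = 38
  green wrinkled: 152 × 1/4 = 38
χ² = Σ (O − E)² / E
  yellow round: (38 − 38)² / 38 = 0.0000
  yellow wrinkled: (36 − 38)² / 38 = 0.1053
  green round: (37 − 38)² / 38 = 0.0263
  green wrinkled: (41 − 38)² / 38 = 0.2368
χ² = 0.0000 + 0.1053 + 0.0263 + 0.2368 = 0.3684 ≈ 0.368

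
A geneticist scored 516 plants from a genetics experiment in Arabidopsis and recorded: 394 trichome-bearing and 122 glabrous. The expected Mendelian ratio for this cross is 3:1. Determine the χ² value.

0.506

Under the 3:1 hypothesis (Σ ratio = 4, N = 516):
  trichome-bearing: 516 × 3/4 = 387
  glabrous: 516 × 1/4 = 129
χ² = Σ (O − E)² / E
  trichome-bearing: (394 − 387)² / 387 = 0.1266
  glabrous: (122 − 129)² / 129 = 0.3798
χ² = 0.1266 + 0.3798 = 0.5064 ≈ 0.506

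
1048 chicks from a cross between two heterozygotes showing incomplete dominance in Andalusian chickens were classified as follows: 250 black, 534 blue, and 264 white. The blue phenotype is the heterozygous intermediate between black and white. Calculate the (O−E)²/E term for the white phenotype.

0.015

With incomplete dominance, a heterozygote × heterozygote cross gives a 1:2:1 phenotypic ratio.
The 1:2:1 ratio has 4 parts, so with N = 1048 the expected counts are:
  black: 1048 × 1/4 = 262
  blue: 1048 × 2/4 = 524
  white: 1048 × 1/4 = 262
Contribution of white: (264 − 262)² / 262 = 0.0153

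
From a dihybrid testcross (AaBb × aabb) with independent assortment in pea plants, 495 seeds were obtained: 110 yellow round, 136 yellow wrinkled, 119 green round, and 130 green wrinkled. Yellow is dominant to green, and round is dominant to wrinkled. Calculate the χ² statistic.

3.238

A dihybrid testcross with independent assortment gives a 1:1:1:1 ratio.
Expected counts for N = 495 under a 1:1:1:1 ratio (total parts = 4):
  yellow round: 495 × 1/4 = 123.75
  yellow wrinkled: 495 × 1/4 = 123.75
  green round: 495 × 1/4 = 123.75
  green wrinkled: 495 × 1/4 = 123.75
χ² = Σ (O − E)² / E
  yellow round: (110 − 123.75)² / 123.75 = 1.5278
  yellow wrinkled: (136 − 123.75)² / 123.75 = 1.2126
  green round: (119 − 123.75)² / 123.75 = 0.1823
  green wrinkled: (130 − 123.75)² / 123.75 = 0.3157
χ² = 1.5278 + 1.2126 + 0.1823 + 0.3157 = 3.2384 ≈ 3.238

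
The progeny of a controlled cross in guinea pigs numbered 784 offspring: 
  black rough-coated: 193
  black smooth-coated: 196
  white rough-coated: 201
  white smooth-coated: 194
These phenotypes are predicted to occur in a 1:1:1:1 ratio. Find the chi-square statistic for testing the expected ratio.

Expected counts for N = 784 under a 1:1:1:1 ratio (total parts = 4):
  black rough-coated: 784 × 1/4 = 196
  black smooth-coated: 784 × 1/4 = 196
  white rough-coated: 784 × 1/4 = 196
  white smooth-coated: 784 × 1/4 = 196
χ² = Σ (O − E)² / E
  black rough-coated: (193 − 196)² / 196 = 0.0459
  black smooth-coated: (196 − 196)² / 196 = 0.0000
  white rough-coated: (201 − 196)² / 196 = 0.1276
  white smooth-coated: (194 − 196)² / 196 = 0.0204
χ² = 0.0459 + 0.0000 + 0.1276 + 0.0204 = 0.1939 ≈ 0.194

0.194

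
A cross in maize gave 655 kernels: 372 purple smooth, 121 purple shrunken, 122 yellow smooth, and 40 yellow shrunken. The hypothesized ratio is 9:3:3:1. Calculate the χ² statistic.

0.088

Under the 9:3:3:1 hypothesis (Σ ratio = 16, N = 655):
  purple smooth: 655 × 9/16 = 368.4375
  purple shrunken: 655 × 3/16 = 122.8125
  yellow smooth: 655 × 3/16 = 122.8125
  yellow shrunken: 655 × 1/16 = 40.9375
χ² = Σ (O − E)² / E
  purple smooth: (372 − 368.4375)² / 368.4375 = 0.0344
  purple shrunken: (121 − 122.8125)² / 122.8125 = 0.0267
  yellow smooth: (122 − 122.8125)² / 122.8125 = 0.0054
  yellow shrunken: (40 − 40.9375)² / 40.9375 = 0.0215
χ² = 0.0344 + 0.0267 + 0.0054 + 0.0215 = 0.088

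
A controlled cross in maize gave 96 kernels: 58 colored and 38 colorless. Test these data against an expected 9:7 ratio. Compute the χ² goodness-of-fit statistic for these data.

Expected counts for N = 96 under a 9:7 ratio (total parts = 16):
  colored: 96 × 9/16 = 54
  colorless: 96 × 7/16 = 42
χ² = Σ (O − E)² / E
  colored: (58 − 54)² / 54 = 0.2963
  colorless: (38 − 42)² / 42 = 0.3810
χ² = 0.2963 + 0.3810 = 0.6773 ≈ 0.677

0.677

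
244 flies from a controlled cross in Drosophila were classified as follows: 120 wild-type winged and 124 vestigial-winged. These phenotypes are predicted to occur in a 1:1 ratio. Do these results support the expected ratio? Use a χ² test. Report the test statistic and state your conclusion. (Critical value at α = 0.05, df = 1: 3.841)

Expected counts for N = 244 under a 1:1 ratio (total parts = 2):
  wild-type winged: 244 × 1/2 = 122
  vestigial-winged: 244 × 1/2 = 122
χ² = Σ (O − E)² / E
  wild-type winged: (120 − 122)² / 122 = 0.0328
  vestigial-winged: (124 − 122)² / 122 = 0.0328
χ² = 0.0328 + 0.0328 = 0.0656 ≈ 0.066
Degrees of freedom = 2 − 1 = 1; critical value at α = 0.05 is 3.841.
Since 0.066 < 3.841, we fail to reject the null hypothesis — the data are consistent with the 1:1 ratio.

0.066; consistent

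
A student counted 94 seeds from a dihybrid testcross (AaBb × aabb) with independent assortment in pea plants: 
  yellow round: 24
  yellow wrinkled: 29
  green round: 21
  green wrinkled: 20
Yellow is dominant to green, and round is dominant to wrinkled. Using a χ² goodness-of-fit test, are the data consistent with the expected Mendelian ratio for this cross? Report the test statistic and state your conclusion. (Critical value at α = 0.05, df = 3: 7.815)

2.085; consistent

A dihybrid testcross with independent assortment gives a 1:1:1:1 ratio.
The 1:1:1:1 ratio has 4 parts, so with N = 94 the expected counts are:
  yellow round: 94 × 1/4 = 23.5
  yellow wrinkled: 94 × 1/4 = 23.5
  green round: 94 × 1/4 = 23.5
  green wrinkled: 94 × 1/4 = 23.5
χ² = Σ (O − E)² / E
  yellow round: (24 − 23.5)² / 23.5 = 0.0106
  yellow wrinkled: (29 − 23.5)² / 23.5 = 1.2872
  green round: (21 − 23.5)² / 23.5 = 0.2660
  green wrinkled: (20 − 23.5)² / 23.5 = 0.5213
χ² = 0.0106 + 1.2872 + 0.2660 + 0.5213 = 2.0851 ≈ 2.085
Degrees of freedom = 4 − 1 = 3; critical value at α = 0.05 is 7.815.
Since 2.085 < 7.815, we fail to reject the null hypothesis — the data are consistent with the 1:1:1:1 ratio.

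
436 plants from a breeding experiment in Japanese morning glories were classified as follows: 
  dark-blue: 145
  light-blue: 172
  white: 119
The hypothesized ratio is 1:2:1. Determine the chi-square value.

22.514

The 1:2:1 ratio has 4 parts, so with N = 436 the expected counts are:
  dark-blue: 436 × 1/4 = 109
  light-blue: 436 × 2/4 = 218
  white: 436 × 1/4 = 109
χ² = Σ (O − E)² / E
  dark-blue: (145 − 109)² / 109 = 11.8899
  light-blue: (172 − 218)² / 218 = 9.7064
  white: (119 − 109)² / 109 = 0.9174
χ² = 11.8899 + 9.7064 + 0.9174 = 22.5137 ≈ 22.514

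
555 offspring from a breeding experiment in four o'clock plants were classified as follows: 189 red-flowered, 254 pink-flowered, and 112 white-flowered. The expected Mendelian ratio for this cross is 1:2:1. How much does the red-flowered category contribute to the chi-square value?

18.199

Total ratio parts = 4. Expected numbers out of 555:
  red-flowered: 555 × 1/4 = 138.75
  pink-flowered: 555 × 2/4 = 277.5
  white-flowered: 555 × 1/4 = 138.75
Contribution of red-flowered: (189 − 138.75)² / 138.75 = 18.1986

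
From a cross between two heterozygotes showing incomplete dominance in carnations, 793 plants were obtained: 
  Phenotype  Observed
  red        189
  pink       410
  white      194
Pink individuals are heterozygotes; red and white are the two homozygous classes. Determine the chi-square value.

With incomplete dominance, a heterozygote × heterozygote cross gives a 1:2:1 phenotypic ratio.
The 1:2:1 ratio has 4 parts, so with N = 793 the expected counts are:
  red: 793 × 1/4 = 198.25
  pink: 793 × 2/4 = 396.5
  white: 793 × 1/4 = 198.25
χ² = Σ (O − E)² / E
  red: (189 − 198.25)² / 198.25 = 0.4316
  pink: (410 − 396.5)² / 396.5 = 0.4596
  white: (194 − 198.25)² / 198.25 = 0.0911
χ² = 0.4316 + 0.4596 + 0.0911 = 0.9823 ≈ 0.982

0.982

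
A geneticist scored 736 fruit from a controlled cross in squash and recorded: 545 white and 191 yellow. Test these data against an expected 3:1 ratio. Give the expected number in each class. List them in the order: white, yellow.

552, 184

Under the 3:1 hypothesis (Σ ratio = 4, N = 736):
  white: 736 × 3/4 = 552
  yellow: 736 × 1/4 = 184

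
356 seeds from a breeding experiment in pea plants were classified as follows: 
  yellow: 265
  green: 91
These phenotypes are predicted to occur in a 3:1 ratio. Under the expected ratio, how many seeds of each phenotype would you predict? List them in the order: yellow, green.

Under the 3:1 hypothesis (Σ ratio = 4, N = 356):
  yellow: 356 × 3/4 = 267
  green: 356 × 1/4 = 89

267, 89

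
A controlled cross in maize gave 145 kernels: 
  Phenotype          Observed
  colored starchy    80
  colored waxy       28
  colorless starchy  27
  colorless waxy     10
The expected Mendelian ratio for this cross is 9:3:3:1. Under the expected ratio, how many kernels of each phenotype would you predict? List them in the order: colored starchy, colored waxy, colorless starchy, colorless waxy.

The 9:3:3:1 ratio has 16 parts, so with N = 145 the expected counts are:
  colored starchy: 145 × 9/16 = 81.5625
  colored waxy: 145 × 3/16 = 27.1875
  colorless starchy: 145 × 3/16 = 27.1875
  colorless waxy: 145 × 1/16 = 9.0625

81.5625, 27.1875, 27.1875, 9.0625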